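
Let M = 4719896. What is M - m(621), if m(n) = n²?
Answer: 4334255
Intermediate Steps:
M - m(621) = 4719896 - 1*621² = 4719896 - 1*385641 = 4719896 - 385641 = 4334255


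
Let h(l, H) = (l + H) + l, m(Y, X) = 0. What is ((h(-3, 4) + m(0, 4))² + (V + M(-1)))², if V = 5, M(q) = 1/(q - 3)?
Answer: 1225/16 ≈ 76.563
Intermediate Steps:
M(q) = 1/(-3 + q)
h(l, H) = H + 2*l (h(l, H) = (H + l) + l = H + 2*l)
((h(-3, 4) + m(0, 4))² + (V + M(-1)))² = (((4 + 2*(-3)) + 0)² + (5 + 1/(-3 - 1)))² = (((4 - 6) + 0)² + (5 + 1/(-4)))² = ((-2 + 0)² + (5 - ¼))² = ((-2)² + 19/4)² = (4 + 19/4)² = (35/4)² = 1225/16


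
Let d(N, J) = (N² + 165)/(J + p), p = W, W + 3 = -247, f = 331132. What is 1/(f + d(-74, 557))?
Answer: 307/101663165 ≈ 3.0198e-6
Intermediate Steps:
W = -250 (W = -3 - 247 = -250)
p = -250
d(N, J) = (165 + N²)/(-250 + J) (d(N, J) = (N² + 165)/(J - 250) = (165 + N²)/(-250 + J))
1/(f + d(-74, 557)) = 1/(331132 + (165 + (-74)²)/(-250 + 557)) = 1/(331132 + (165 + 5476)/307) = 1/(331132 + (1/307)*5641) = 1/(331132 + 5641/307) = 1/(101663165/307) = 307/101663165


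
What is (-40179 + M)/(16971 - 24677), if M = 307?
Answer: 19936/3853 ≈ 5.1741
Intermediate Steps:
(-40179 + M)/(16971 - 24677) = (-40179 + 307)/(16971 - 24677) = -39872/(-7706) = -39872*(-1/7706) = 19936/3853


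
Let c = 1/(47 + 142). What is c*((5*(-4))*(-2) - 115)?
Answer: -25/63 ≈ -0.39683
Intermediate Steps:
c = 1/189 ≈ 0.0052910
c*((5*(-4))*(-2) - 115) = ((5*(-4))*(-2) - 115)/189 = (-20*(-2) - 115)/189 = (40 - 115)/189 = (1/189)*(-75) = -25/63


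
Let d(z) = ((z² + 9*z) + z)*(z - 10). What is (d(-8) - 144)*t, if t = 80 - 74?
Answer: 864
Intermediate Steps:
t = 6
d(z) = (-10 + z)*(z² + 10*z) (d(z) = (z² + 10*z)*(-10 + z) = (-10 + z)*(z² + 10*z))
(d(-8) - 144)*t = (-8*(-100 + (-8)²) - 144)*6 = (-8*(-100 + 64) - 144)*6 = (-8*(-36) - 144)*6 = (288 - 144)*6 = 144*6 = 864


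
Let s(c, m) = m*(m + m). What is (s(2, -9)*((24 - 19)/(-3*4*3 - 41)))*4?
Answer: -3240/77 ≈ -42.078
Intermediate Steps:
s(c, m) = 2*m² (s(c, m) = m*(2*m) = 2*m²)
(s(2, -9)*((24 - 19)/(-3*4*3 - 41)))*4 = ((2*(-9)²)*((24 - 19)/(-3*4*3 - 41)))*4 = ((2*81)*(5/(-12*3 - 41)))*4 = (162*(5/(-36 - 41)))*4 = (162*(5/(-77)))*4 = (162*(5*(-1/77)))*4 = (162*(-5/77))*4 = -810/77*4 = -3240/77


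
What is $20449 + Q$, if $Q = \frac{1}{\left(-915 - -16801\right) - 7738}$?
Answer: $\frac{166618453}{8148} \approx 20449.0$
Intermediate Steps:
$Q = \frac{1}{8148}$ ($Q = \frac{1}{\left(-915 + 16801\right) - 7738} = \frac{1}{15886 - 7738} = \frac{1}{8148} \approx 0.00012273$)
$20449 + Q = 20449 + \frac{1}{8148} = \frac{166618453}{8148}$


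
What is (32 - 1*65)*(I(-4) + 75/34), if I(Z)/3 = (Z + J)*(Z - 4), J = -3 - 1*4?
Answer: -298683/34 ≈ -8784.8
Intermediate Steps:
J = -7 (J = -3 - 4 = -7)
I(Z) = 3*(-7 + Z)*(-4 + Z) (I(Z) = 3*((Z - 7)*(Z - 4)) = 3*((-7 + Z)*(-4 + Z)) = 3*(-7 + Z)*(-4 + Z))
(32 - 1*65)*(I(-4) + 75/34) = (32 - 1*65)*((84 - 33*(-4) + 3*(-4)²) + 75/34) = (32 - 65)*((84 + 132 + 3*16) + 75*(1/34)) = -33*((84 + 132 + 48) + 75/34) = -33*(264 + 75/34) = -33*9051/34 = -298683/34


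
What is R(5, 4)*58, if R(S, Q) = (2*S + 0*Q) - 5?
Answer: 290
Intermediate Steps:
R(S, Q) = -5 + 2*S (R(S, Q) = (2*S + 0) - 5 = 2*S - 5 = -5 + 2*S)
R(5, 4)*58 = (-5 + 2*5)*58 = (-5 + 10)*58 = 5*58 = 290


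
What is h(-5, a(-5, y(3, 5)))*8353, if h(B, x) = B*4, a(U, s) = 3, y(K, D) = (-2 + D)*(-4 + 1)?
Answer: -167060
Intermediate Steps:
y(K, D) = 6 - 3*D (y(K, D) = (-2 + D)*(-3) = 6 - 3*D)
h(B, x) = 4*B
h(-5, a(-5, y(3, 5)))*8353 = (4*(-5))*8353 = -20*8353 = -167060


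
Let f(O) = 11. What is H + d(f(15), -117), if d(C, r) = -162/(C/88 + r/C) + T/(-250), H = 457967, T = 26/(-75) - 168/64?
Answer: 2541802451971/5550000 ≈ 4.5798e+5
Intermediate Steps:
T = -1783/600 (T = 26*(-1/75) - 168*1/64 = -26/75 - 21/8 = -1783/600 ≈ -2.9717)
d(C, r) = 1783/150000 - 162/(C/88 + r/C) (d(C, r) = -162/(C/88 + r/C) - 1783/600/(-250) = -162/(C*(1/88) + r/C) - 1783/600*(-1/250) = -162/(C/88 + r/C) + 1783/150000 = 1783/150000 - 162/(C/88 + r/C))
H + d(f(15), -117) = 457967 + (-2138400000*11 + 1783*11² + 156904*(-117))/(150000*(11² + 88*(-117))) = 457967 + (-23522400000 + 1783*121 - 18357768)/(150000*(121 - 10296)) = 457967 + (1/150000)*(-23522400000 + 215743 - 18357768)/(-10175) = 457967 + (1/150000)*(-1/10175)*(-23540542025) = 457967 + 85601971/5550000 = 2541802451971/5550000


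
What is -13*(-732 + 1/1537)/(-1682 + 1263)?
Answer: -14626079/644003 ≈ -22.711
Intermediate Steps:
-13*(-732 + 1/1537)/(-1682 + 1263) = -13*(-732 + 1/1537)/(-419) = -(-14626079)*(-1)/(1537*419) = -13*1125083/644003 = -14626079/644003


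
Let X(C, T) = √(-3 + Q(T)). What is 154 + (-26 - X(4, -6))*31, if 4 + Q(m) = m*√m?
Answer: -652 - 31*√(-7 - 6*I*√6) ≈ -718.77 + 105.76*I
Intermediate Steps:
Q(m) = -4 + m^(3/2) (Q(m) = -4 + m*√m = -4 + m^(3/2))
X(C, T) = √(-7 + T^(3/2)) (X(C, T) = √(-3 + (-4 + T^(3/2))) = √(-7 + T^(3/2)))
154 + (-26 - X(4, -6))*31 = 154 + (-26 - √(-7 + (-6)^(3/2)))*31 = 154 + (-26 - √(-7 - 6*I*√6))*31 = 154 + (-806 - 31*√(-7 - 6*I*√6)) = -652 - 31*√(-7 - 6*I*√6)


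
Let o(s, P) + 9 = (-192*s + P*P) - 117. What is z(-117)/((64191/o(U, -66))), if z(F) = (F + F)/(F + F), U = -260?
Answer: 18050/21397 ≈ 0.84358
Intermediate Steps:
o(s, P) = -126 + P² - 192*s (o(s, P) = -9 + ((-192*s + P*P) - 117) = -9 + ((-192*s + P²) - 117) = -9 + ((P² - 192*s) - 117) = -9 + (-117 + P² - 192*s) = -126 + P² - 192*s)
z(F) = 1 (z(F) = (2*F)/((2*F)) = (2*F)*(1/(2*F)) = 1)
z(-117)/((64191/o(U, -66))) = 1/(64191/(-126 + (-66)² - 192*(-260))) = 1/(64191/(-126 + 4356 + 49920)) = 1/(64191/54150) = 1/(64191*(1/54150)) = 1/(21397/18050) = 1*(18050/21397) = 18050/21397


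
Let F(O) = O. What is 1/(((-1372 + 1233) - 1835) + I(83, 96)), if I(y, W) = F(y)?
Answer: -1/1891 ≈ -0.00052882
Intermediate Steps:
I(y, W) = y
1/(((-1372 + 1233) - 1835) + I(83, 96)) = 1/(((-1372 + 1233) - 1835) + 83) = 1/((-139 - 1835) + 83) = 1/(-1974 + 83) = 1/(-1891) = -1/1891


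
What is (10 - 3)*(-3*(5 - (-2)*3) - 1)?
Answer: -238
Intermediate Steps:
(10 - 3)*(-3*(5 - (-2)*3) - 1) = 7*(-3*(5 - 1*(-6)) - 1) = 7*(-3*(5 + 6) - 1) = 7*(-3*11 - 1) = 7*(-33 - 1) = 7*(-34) = -238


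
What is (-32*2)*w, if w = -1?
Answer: 64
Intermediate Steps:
(-32*2)*w = -32*2*(-1) = -64*(-1) = 64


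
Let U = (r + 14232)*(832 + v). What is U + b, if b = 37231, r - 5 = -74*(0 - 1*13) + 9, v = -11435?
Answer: -161213193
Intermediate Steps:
r = 976 (r = 5 + (-74*(0 - 1*13) + 9) = 5 + (-74*(0 - 13) + 9) = 5 + (-74*(-13) + 9) = 5 + (962 + 9) = 5 + 971 = 976)
U = -161250424 (U = (976 + 14232)*(832 - 11435) = 15208*(-10603) = -161250424)
U + b = -161250424 + 37231 = -161213193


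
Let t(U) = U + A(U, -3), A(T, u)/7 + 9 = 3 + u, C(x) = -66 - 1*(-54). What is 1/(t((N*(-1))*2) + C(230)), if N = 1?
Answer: -1/77 ≈ -0.012987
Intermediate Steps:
C(x) = -12 (C(x) = -66 + 54 = -12)
A(T, u) = -42 + 7*u (A(T, u) = -63 + 7*(3 + u) = -63 + (21 + 7*u) = -42 + 7*u)
t(U) = -63 + U (t(U) = U + (-42 + 7*(-3)) = U + (-42 - 21) = U - 63 = -63 + U)
1/(t((N*(-1))*2) + C(230)) = 1/((-63 + (1*(-1))*2) - 12) = 1/((-63 - 1*2) - 12) = 1/((-63 - 2) - 12) = 1/(-65 - 12) = 1/(-77) = -1/77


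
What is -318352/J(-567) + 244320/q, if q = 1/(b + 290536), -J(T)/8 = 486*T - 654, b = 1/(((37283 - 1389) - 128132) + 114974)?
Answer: 13930666227033738883/196251468 ≈ 7.0984e+10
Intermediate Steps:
b = 1/22736 (b = 1/((35894 - 128132) + 114974) = 1/(-92238 + 114974) = 1/22736 ≈ 4.3983e-5)
J(T) = 5232 - 3888*T (J(T) = -8*(486*T - 654) = -8*(-654 + 486*T) = 5232 - 3888*T)
q = 22736/6605626497 (q = 1/(1/22736 + 290536) = 1/(6605626497/22736) = 22736/6605626497 ≈ 3.4419e-6)
-318352/J(-567) + 244320/q = -318352/(5232 - 3888*(-567)) + 244320/(22736/6605626497) = -318352/(5232 + 2204496) + 244320*(6605626497/22736) = -318352/2209728 + 100867916609190/1421 = -318352*1/2209728 + 100867916609190/1421 = -19897/138108 + 100867916609190/1421 = 13930666227033738883/196251468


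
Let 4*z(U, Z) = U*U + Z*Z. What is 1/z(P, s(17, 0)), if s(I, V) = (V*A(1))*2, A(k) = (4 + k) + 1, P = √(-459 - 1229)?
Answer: -1/422 ≈ -0.0023697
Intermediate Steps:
P = 2*I*√422 (P = √(-1688) = 2*I*√422 ≈ 41.085*I)
A(k) = 5 + k
s(I, V) = 12*V (s(I, V) = (V*(5 + 1))*2 = (V*6)*2 = (6*V)*2 = 12*V)
z(U, Z) = U²/4 + Z²/4 (z(U, Z) = (U*U + Z*Z)/4 = (U² + Z²)/4 = U²/4 + Z²/4)
1/z(P, s(17, 0)) = 1/((2*I*√422)²/4 + (12*0)²/4) = 1/((¼)*(-1688) + (¼)*0²) = 1/(-422 + (¼)*0) = 1/(-422 + 0) = 1/(-422) = -1/422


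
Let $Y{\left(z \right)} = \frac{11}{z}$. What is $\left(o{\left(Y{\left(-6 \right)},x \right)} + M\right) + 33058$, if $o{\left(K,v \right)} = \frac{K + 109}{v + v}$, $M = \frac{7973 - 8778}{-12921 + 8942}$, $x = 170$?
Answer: $\frac{11667011999}{352920} \approx 33059.0$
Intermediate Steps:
$M = \frac{35}{173}$ ($M = - \frac{805}{-3979} = \left(-805\right) \left(- \frac{1}{3979}\right) = \frac{35}{173} \approx 0.20231$)
$o{\left(K,v \right)} = \frac{109 + K}{2 v}$
$\left(o{\left(Y{\left(-6 \right)},x \right)} + M\right) + 33058 = \left(\frac{109 + \frac{11}{-6}}{2 \cdot 170} + \frac{35}{173}\right) + 33058 = \left(\frac{1}{2} \cdot \frac{1}{170} \left(109 + 11 \left(- \frac{1}{6}\right)\right) + \frac{35}{173}\right) + 33058 = \left(\frac{1}{2} \cdot \frac{1}{170} \left(109 - \frac{11}{6}\right) + \frac{35}{173}\right) + 33058 = \left(\frac{1}{2} \cdot \frac{1}{170} \cdot \frac{643}{6} + \frac{35}{173}\right) + 33058 = \left(\frac{643}{2040} + \frac{35}{173}\right) + 33058 = \frac{182639}{352920} + 33058 = \frac{11667011999}{352920}$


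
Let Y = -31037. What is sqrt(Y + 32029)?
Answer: 4*sqrt(62) ≈ 31.496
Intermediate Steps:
sqrt(Y + 32029) = sqrt(-31037 + 32029) = sqrt(992) = 4*sqrt(62)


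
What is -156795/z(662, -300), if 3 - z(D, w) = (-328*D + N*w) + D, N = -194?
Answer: -52265/52759 ≈ -0.99064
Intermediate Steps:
z(D, w) = 3 + 194*w + 327*D (z(D, w) = 3 - ((-328*D - 194*w) + D) = 3 - (-327*D - 194*w) = 3 + (194*w + 327*D) = 3 + 194*w + 327*D)
-156795/z(662, -300) = -156795/(3 + 194*(-300) + 327*662) = -156795/(3 - 58200 + 216474) = -156795/158277 = -156795*1/158277 = -52265/52759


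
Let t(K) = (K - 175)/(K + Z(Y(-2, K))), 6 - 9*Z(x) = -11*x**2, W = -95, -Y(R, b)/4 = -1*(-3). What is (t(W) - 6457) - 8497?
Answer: -732908/49 ≈ -14957.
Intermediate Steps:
Y(R, b) = -12 (Y(R, b) = -(-4)*(-3) = -4*3 = -12)
Z(x) = 2/3 + 11*x**2/9 (Z(x) = 2/3 - (-11)*x**2/9 = 2/3 + 11*x**2/9)
t(K) = (-175 + K)/(530/3 + K) (t(K) = (K - 175)/(K + (2/3 + (11/9)*(-12)**2)) = (-175 + K)/(K + (2/3 + (11/9)*144)) = (-175 + K)/(K + (2/3 + 176)) = (-175 + K)/(K + 530/3) = (-175 + K)/(530/3 + K))
(t(W) - 6457) - 8497 = (3*(-175 - 95)/(530 + 3*(-95)) - 6457) - 8497 = (3*(-270)/(530 - 285) - 6457) - 8497 = (3*(-270)/245 - 6457) - 8497 = (3*(1/245)*(-270) - 6457) - 8497 = (-162/49 - 6457) - 8497 = -316555/49 - 8497 = -732908/49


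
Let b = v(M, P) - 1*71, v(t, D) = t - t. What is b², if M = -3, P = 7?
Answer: 5041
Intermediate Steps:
v(t, D) = 0
b = -71 (b = 0 - 1*71 = 0 - 71 = -71)
b² = (-71)² = 5041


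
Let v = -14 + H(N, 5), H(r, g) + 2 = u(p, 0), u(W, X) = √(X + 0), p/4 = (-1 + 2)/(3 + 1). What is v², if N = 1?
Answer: 256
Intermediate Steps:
p = 1 (p = 4*((-1 + 2)/(3 + 1)) = 4*(1/4) = 4*(1*(¼)) = 4*(¼) = 1)
u(W, X) = √X
H(r, g) = -2 (H(r, g) = -2 + √0 = -2 + 0 = -2)
v = -16 (v = -14 - 2 = -16)
v² = (-16)² = 256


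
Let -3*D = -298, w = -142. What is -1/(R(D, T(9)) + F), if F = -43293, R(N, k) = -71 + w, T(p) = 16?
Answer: 1/43506 ≈ 2.2985e-5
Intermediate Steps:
D = 298/3 (D = -⅓*(-298) = 298/3 ≈ 99.333)
R(N, k) = -213 (R(N, k) = -71 - 142 = -213)
-1/(R(D, T(9)) + F) = -1/(-213 - 43293) = -1/(-43506) = -1*(-1/43506) = 1/43506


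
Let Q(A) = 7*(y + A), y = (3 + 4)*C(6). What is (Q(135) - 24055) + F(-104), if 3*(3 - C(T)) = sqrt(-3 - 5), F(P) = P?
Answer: -23067 - 98*I*sqrt(2)/3 ≈ -23067.0 - 46.198*I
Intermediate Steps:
C(T) = 3 - 2*I*sqrt(2)/3 (C(T) = 3 - sqrt(-3 - 5)/3 = 3 - 2*I*sqrt(2)/3)
y = 21 - 14*I*sqrt(2)/3 (y = (3 + 4)*(3 - 2*I*sqrt(2)/3) = 7*(3 - 2*I*sqrt(2)/3) = 21 - 14*I*sqrt(2)/3 ≈ 21.0 - 6.5997*I)
Q(A) = 147 + 7*A - 98*I*sqrt(2)/3 (Q(A) = 7*((21 - 14*I*sqrt(2)/3) + A) = 7*(21 + A - 14*I*sqrt(2)/3) = 147 + 7*A - 98*I*sqrt(2)/3)
(Q(135) - 24055) + F(-104) = ((147 + 7*135 - 98*I*sqrt(2)/3) - 24055) - 104 = ((147 + 945 - 98*I*sqrt(2)/3) - 24055) - 104 = ((1092 - 98*I*sqrt(2)/3) - 24055) - 104 = (-22963 - 98*I*sqrt(2)/3) - 104 = -23067 - 98*I*sqrt(2)/3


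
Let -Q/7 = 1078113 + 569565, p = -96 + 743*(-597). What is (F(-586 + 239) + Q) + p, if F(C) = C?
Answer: -11977760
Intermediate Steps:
p = -443667 (p = -96 - 443571 = -443667)
Q = -11533746 (Q = -7*(1078113 + 569565) = -7*1647678 = -11533746)
(F(-586 + 239) + Q) + p = ((-586 + 239) - 11533746) - 443667 = (-347 - 11533746) - 443667 = -11534093 - 443667 = -11977760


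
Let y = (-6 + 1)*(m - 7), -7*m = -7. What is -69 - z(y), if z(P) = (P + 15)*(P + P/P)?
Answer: -1464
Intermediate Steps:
m = 1 (m = -⅐*(-7) = 1)
y = 30 (y = (-6 + 1)*(1 - 7) = -5*(-6) = 30)
z(P) = (1 + P)*(15 + P) (z(P) = (15 + P)*(P + 1) = (15 + P)*(1 + P) = (1 + P)*(15 + P))
-69 - z(y) = -69 - (15 + 30² + 16*30) = -69 - (15 + 900 + 480) = -69 - 1*1395 = -69 - 1395 = -1464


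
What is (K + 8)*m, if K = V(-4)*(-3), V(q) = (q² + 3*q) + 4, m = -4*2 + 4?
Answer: 64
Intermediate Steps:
m = -4 (m = -8 + 4 = -4)
V(q) = 4 + q² + 3*q
K = -24 (K = (4 + (-4)² + 3*(-4))*(-3) = (4 + 16 - 12)*(-3) = 8*(-3) = -24)
(K + 8)*m = (-24 + 8)*(-4) = -16*(-4) = 64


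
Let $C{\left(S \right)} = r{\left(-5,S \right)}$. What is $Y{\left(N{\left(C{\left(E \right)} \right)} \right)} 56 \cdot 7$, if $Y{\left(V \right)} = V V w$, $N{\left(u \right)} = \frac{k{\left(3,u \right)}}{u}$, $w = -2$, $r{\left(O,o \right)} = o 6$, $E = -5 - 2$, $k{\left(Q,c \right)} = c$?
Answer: $-784$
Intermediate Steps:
$E = -7$
$r{\left(O,o \right)} = 6 o$
$C{\left(S \right)} = 6 S$
$N{\left(u \right)} = 1$ ($N{\left(u \right)} = \frac{u}{u} = 1$)
$Y{\left(V \right)} = - 2 V^{2}$ ($Y{\left(V \right)} = V V \left(-2\right) = V^{2} \left(-2\right) = - 2 V^{2}$)
$Y{\left(N{\left(C{\left(E \right)} \right)} \right)} 56 \cdot 7 = - 2 \cdot 1^{2} \cdot 56 \cdot 7 = \left(-2\right) 1 \cdot 56 \cdot 7 = \left(-2\right) 56 \cdot 7 = \left(-112\right) 7 = -784$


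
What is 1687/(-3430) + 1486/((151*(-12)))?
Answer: -145604/110985 ≈ -1.3119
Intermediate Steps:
1687/(-3430) + 1486/((151*(-12))) = 1687*(-1/3430) + 1486/(-1812) = -241/490 + 1486*(-1/1812) = -241/490 - 743/906 = -145604/110985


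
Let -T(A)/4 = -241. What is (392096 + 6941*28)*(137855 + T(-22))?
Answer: 81409569636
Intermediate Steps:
T(A) = 964 (T(A) = -4*(-241) = 964)
(392096 + 6941*28)*(137855 + T(-22)) = (392096 + 6941*28)*(137855 + 964) = (392096 + 194348)*138819 = 586444*138819 = 81409569636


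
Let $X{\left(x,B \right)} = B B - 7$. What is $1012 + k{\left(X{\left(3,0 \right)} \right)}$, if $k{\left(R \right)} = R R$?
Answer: $1061$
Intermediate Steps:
$X{\left(x,B \right)} = -7 + B^{2}$ ($X{\left(x,B \right)} = B^{2} - 7 = -7 + B^{2}$)
$k{\left(R \right)} = R^{2}$
$1012 + k{\left(X{\left(3,0 \right)} \right)} = 1012 + \left(-7 + 0^{2}\right)^{2} = 1012 + \left(-7 + 0\right)^{2} = 1012 + \left(-7\right)^{2} = 1012 + 49 = 1061$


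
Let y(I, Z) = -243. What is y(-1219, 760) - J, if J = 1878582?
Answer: -1878825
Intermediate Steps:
y(-1219, 760) - J = -243 - 1*1878582 = -243 - 1878582 = -1878825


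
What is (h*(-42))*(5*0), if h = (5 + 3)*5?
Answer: 0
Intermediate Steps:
h = 40 (h = 8*5 = 40)
(h*(-42))*(5*0) = (40*(-42))*(5*0) = -1680*0 = 0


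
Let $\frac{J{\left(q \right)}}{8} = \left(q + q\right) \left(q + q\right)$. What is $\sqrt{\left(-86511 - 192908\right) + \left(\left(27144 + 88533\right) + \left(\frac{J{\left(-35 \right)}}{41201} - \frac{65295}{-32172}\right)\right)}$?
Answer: $\frac{i \sqrt{7991371445089065809083}}{220919762} \approx 404.65 i$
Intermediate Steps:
$J{\left(q \right)} = 32 q^{2}$ ($J{\left(q \right)} = 8 \left(q + q\right) \left(q + q\right) = 8 \cdot 2 q 2 q = 8 \cdot 4 q^{2} = 32 q^{2}$)
$\sqrt{\left(-86511 - 192908\right) + \left(\left(27144 + 88533\right) + \left(\frac{J{\left(-35 \right)}}{41201} - \frac{65295}{-32172}\right)\right)} = \sqrt{\left(-86511 - 192908\right) + \left(\left(27144 + 88533\right) + \left(\frac{32 \left(-35\right)^{2}}{41201} - \frac{65295}{-32172}\right)\right)} = \sqrt{-279419 + \left(115677 + \left(32 \cdot 1225 \cdot \frac{1}{41201} - - \frac{21765}{10724}\right)\right)} = \sqrt{-279419 + \left(115677 + \left(39200 \cdot \frac{1}{41201} + \frac{21765}{10724}\right)\right)} = \sqrt{-279419 + \left(115677 + \left(\frac{39200}{41201} + \frac{21765}{10724}\right)\right)} = \sqrt{-279419 + \left(115677 + \frac{1317120565}{441839524}\right)} = \sqrt{-279419 + \frac{51111987738313}{441839524}} = \sqrt{- \frac{72346370218243}{441839524}} = \frac{i \sqrt{7991371445089065809083}}{220919762}$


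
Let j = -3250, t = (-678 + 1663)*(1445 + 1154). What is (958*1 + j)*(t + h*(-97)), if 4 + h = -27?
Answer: -5874446424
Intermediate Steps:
h = -31 (h = -4 - 27 = -31)
t = 2560015 (t = 985*2599 = 2560015)
(958*1 + j)*(t + h*(-97)) = (958*1 - 3250)*(2560015 - 31*(-97)) = (958 - 3250)*(2560015 + 3007) = -2292*2563022 = -5874446424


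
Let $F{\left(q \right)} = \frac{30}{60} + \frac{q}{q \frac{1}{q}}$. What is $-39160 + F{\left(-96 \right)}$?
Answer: $- \frac{78511}{2} \approx -39256.0$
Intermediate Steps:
$F{\left(q \right)} = \frac{1}{2} + q$ ($F{\left(q \right)} = 30 \cdot \frac{1}{60} + \frac{q}{1} = \frac{1}{2} + q 1 = \frac{1}{2} + q$)
$-39160 + F{\left(-96 \right)} = -39160 + \left(\frac{1}{2} - 96\right) = -39160 - \frac{191}{2} = - \frac{78511}{2}$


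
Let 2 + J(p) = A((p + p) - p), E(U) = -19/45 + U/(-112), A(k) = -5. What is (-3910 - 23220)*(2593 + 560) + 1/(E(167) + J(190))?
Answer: -3842753406510/44923 ≈ -8.5541e+7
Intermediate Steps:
E(U) = -19/45 - U/112 (E(U) = -19*1/45 + U*(-1/112) = -19/45 - U/112)
J(p) = -7 (J(p) = -2 - 5 = -7)
(-3910 - 23220)*(2593 + 560) + 1/(E(167) + J(190)) = (-3910 - 23220)*(2593 + 560) + 1/((-19/45 - 1/112*167) - 7) = -27130*3153 + 1/((-19/45 - 167/112) - 7) = -85540890 + 1/(-9643/5040 - 7) = -85540890 + 1/(-44923/5040) = -85540890 - 5040/44923 = -3842753406510/44923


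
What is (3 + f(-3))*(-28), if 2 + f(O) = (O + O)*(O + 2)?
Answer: -196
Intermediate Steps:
f(O) = -2 + 2*O*(2 + O) (f(O) = -2 + (O + O)*(O + 2) = -2 + (2*O)*(2 + O) = -2 + 2*O*(2 + O))
(3 + f(-3))*(-28) = (3 + (-2 + 2*(-3)**2 + 4*(-3)))*(-28) = (3 + (-2 + 2*9 - 12))*(-28) = (3 + (-2 + 18 - 12))*(-28) = (3 + 4)*(-28) = 7*(-28) = -196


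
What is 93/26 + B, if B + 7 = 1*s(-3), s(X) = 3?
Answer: -11/26 ≈ -0.42308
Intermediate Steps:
B = -4 (B = -7 + 1*3 = -7 + 3 = -4)
93/26 + B = 93/26 - 4 = -11/26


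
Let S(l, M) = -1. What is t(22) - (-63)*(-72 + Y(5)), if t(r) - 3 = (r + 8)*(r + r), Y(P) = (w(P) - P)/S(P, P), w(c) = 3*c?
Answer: -3843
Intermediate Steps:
Y(P) = -2*P (Y(P) = (3*P - P)/(-1) = (2*P)*(-1) = -2*P)
t(r) = 3 + 2*r*(8 + r) (t(r) = 3 + (r + 8)*(r + r) = 3 + (8 + r)*(2*r) = 3 + 2*r*(8 + r))
t(22) - (-63)*(-72 + Y(5)) = (3 + 2*22**2 + 16*22) - (-63)*(-72 - 2*5) = (3 + 2*484 + 352) - (-63)*(-72 - 10) = (3 + 968 + 352) - (-63)*(-82) = 1323 - 1*5166 = 1323 - 5166 = -3843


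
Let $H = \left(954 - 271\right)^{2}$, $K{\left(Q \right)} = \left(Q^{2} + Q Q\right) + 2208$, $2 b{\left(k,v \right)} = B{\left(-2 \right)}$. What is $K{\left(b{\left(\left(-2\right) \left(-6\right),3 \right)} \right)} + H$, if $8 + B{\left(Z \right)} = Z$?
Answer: $468747$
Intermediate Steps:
$B{\left(Z \right)} = -8 + Z$
$b{\left(k,v \right)} = -5$ ($b{\left(k,v \right)} = \frac{-8 - 2}{2} = \frac{1}{2} \left(-10\right) = -5$)
$K{\left(Q \right)} = 2208 + 2 Q^{2}$ ($K{\left(Q \right)} = \left(Q^{2} + Q^{2}\right) + 2208 = 2 Q^{2} + 2208 = 2208 + 2 Q^{2}$)
$H = 466489$ ($H = 683^{2} = 466489$)
$K{\left(b{\left(\left(-2\right) \left(-6\right),3 \right)} \right)} + H = \left(2208 + 2 \left(-5\right)^{2}\right) + 466489 = \left(2208 + 2 \cdot 25\right) + 466489 = \left(2208 + 50\right) + 466489 = 2258 + 466489 = 468747$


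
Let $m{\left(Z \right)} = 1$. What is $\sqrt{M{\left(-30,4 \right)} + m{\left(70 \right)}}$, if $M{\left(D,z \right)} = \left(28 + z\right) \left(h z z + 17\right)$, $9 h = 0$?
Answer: $\sqrt{545} \approx 23.345$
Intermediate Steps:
$h = 0$ ($h = \frac{1}{9} \cdot 0 = 0$)
$M{\left(D,z \right)} = 476 + 17 z$ ($M{\left(D,z \right)} = \left(28 + z\right) \left(0 z z + 17\right) = \left(28 + z\right) \left(0 z + 17\right) = \left(28 + z\right) \left(0 + 17\right) = \left(28 + z\right) 17 = 476 + 17 z$)
$\sqrt{M{\left(-30,4 \right)} + m{\left(70 \right)}} = \sqrt{\left(476 + 17 \cdot 4\right) + 1} = \sqrt{\left(476 + 68\right) + 1} = \sqrt{544 + 1} = \sqrt{545}$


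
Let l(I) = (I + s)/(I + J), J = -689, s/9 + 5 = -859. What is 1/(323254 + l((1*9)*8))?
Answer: 617/199455422 ≈ 3.0934e-6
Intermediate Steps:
s = -7776 (s = -45 + 9*(-859) = -45 - 7731 = -7776)
l(I) = (-7776 + I)/(-689 + I) (l(I) = (I - 7776)/(I - 689) = (-7776 + I)/(-689 + I))
1/(323254 + l((1*9)*8)) = 1/(323254 + (-7776 + (1*9)*8)/(-689 + (1*9)*8)) = 1/(323254 + (-7776 + 9*8)/(-689 + 9*8)) = 1/(323254 + (-7776 + 72)/(-689 + 72)) = 1/(323254 - 7704/(-617)) = 1/(323254 - 1/617*(-7704)) = 1/(323254 + 7704/617) = 1/(199455422/617) = 617/199455422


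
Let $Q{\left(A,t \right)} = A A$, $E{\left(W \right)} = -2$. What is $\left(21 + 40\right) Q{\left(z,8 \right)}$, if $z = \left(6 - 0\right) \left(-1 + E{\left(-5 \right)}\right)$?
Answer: $19764$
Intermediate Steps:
$z = -18$ ($z = \left(6 - 0\right) \left(-1 - 2\right) = \left(6 + 0\right) \left(-3\right) = 6 \left(-3\right) = -18$)
$Q{\left(A,t \right)} = A^{2}$
$\left(21 + 40\right) Q{\left(z,8 \right)} = \left(21 + 40\right) \left(-18\right)^{2} = 61 \cdot 324 = 19764$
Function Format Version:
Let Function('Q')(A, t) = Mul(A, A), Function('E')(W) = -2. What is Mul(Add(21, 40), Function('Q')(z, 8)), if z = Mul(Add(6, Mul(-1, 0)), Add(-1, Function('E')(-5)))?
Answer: 19764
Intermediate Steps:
z = -18 (z = Mul(Add(6, Mul(-1, 0)), Add(-1, -2)) = Mul(Add(6, 0), -3) = Mul(6, -3) = -18)
Function('Q')(A, t) = Pow(A, 2)
Mul(Add(21, 40), Function('Q')(z, 8)) = Mul(Add(21, 40), Pow(-18, 2)) = Mul(61, 324) = 19764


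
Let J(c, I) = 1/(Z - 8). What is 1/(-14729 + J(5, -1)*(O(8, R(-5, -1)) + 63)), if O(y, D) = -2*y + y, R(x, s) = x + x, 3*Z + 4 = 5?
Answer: -23/338932 ≈ -6.7860e-5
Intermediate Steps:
Z = 1/3 (Z = -4/3 + (1/3)*5 = -4/3 + 5/3 = 1/3 ≈ 0.33333)
R(x, s) = 2*x
O(y, D) = -y
J(c, I) = -3/23 (J(c, I) = 1/(1/3 - 8) = 1/(-23/3) = -3/23)
1/(-14729 + J(5, -1)*(O(8, R(-5, -1)) + 63)) = 1/(-14729 - 3*(-1*8 + 63)/23) = 1/(-14729 - 3*(-8 + 63)/23) = 1/(-14729 - 3/23*55) = 1/(-14729 - 165/23) = 1/(-338932/23) = -23/338932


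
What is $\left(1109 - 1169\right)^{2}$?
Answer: $3600$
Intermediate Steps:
$\left(1109 - 1169\right)^{2} = \left(-60\right)^{2} = 3600$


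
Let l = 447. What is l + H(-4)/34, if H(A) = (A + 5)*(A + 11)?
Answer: 15205/34 ≈ 447.21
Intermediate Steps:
H(A) = (5 + A)*(11 + A)
l + H(-4)/34 = 447 + (55 + (-4)² + 16*(-4))/34 = 447 + (55 + 16 - 64)*(1/34) = 447 + 7*(1/34) = 447 + 7/34 = 15205/34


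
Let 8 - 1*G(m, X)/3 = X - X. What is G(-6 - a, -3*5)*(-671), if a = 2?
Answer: -16104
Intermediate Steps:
G(m, X) = 24 (G(m, X) = 24 - 3*(X - X) = 24 - 3*0 = 24 + 0 = 24)
G(-6 - a, -3*5)*(-671) = 24*(-671) = -16104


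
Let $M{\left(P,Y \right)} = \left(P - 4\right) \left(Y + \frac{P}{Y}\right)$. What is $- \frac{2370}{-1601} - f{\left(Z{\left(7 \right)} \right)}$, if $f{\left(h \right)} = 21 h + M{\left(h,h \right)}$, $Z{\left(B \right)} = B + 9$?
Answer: $- \frac{862170}{1601} \approx -538.52$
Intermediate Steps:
$Z{\left(B \right)} = 9 + B$
$M{\left(P,Y \right)} = \left(-4 + P\right) \left(Y + \frac{P}{Y}\right)$
$f{\left(h \right)} = 21 h + \frac{h^{2} - 4 h + h^{2} \left(-4 + h\right)}{h}$
$- \frac{2370}{-1601} - f{\left(Z{\left(7 \right)} \right)} = - \frac{2370}{-1601} - \left(-4 + \left(9 + 7\right)^{2} + 18 \left(9 + 7\right)\right) = \left(-2370\right) \left(- \frac{1}{1601}\right) - \left(-4 + 16^{2} + 18 \cdot 16\right) = \frac{2370}{1601} - \left(-4 + 256 + 288\right) = \frac{2370}{1601} - 540 = - \frac{862170}{1601}$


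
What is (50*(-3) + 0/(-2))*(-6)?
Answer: 900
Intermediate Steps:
(50*(-3) + 0/(-2))*(-6) = (-150 + 0*(-1/2))*(-6) = (-150 + 0)*(-6) = -150*(-6) = 900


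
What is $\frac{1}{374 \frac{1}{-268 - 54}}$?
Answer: $- \frac{161}{187} \approx -0.86096$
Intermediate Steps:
$\frac{1}{374 \frac{1}{-268 - 54}} = \frac{1}{374 \frac{1}{-322}} = \frac{1}{374 \left(- \frac{1}{322}\right)} = \frac{1}{- \frac{187}{161}} = - \frac{161}{187}$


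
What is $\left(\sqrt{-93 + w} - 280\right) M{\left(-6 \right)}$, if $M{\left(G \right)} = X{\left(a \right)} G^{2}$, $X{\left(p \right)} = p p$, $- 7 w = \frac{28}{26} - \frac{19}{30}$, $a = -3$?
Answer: $-90720 + \frac{54 i \sqrt{693591990}}{455} \approx -90720.0 + 3125.6 i$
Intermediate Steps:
$w = - \frac{173}{2730}$ ($w = - \frac{\frac{28}{26} - \frac{19}{30}}{7} = - \frac{28 \cdot \frac{1}{26} - \frac{19}{30}}{7} = - \frac{\frac{14}{13} - \frac{19}{30}}{7} = \left(- \frac{1}{7}\right) \frac{173}{390} = - \frac{173}{2730} \approx -0.06337$)
$X{\left(p \right)} = p^{2}$
$M{\left(G \right)} = 9 G^{2}$ ($M{\left(G \right)} = \left(-3\right)^{2} G^{2} = 9 G^{2}$)
$\left(\sqrt{-93 + w} - 280\right) M{\left(-6 \right)} = \left(\sqrt{-93 - \frac{173}{2730}} - 280\right) 9 \left(-6\right)^{2} = \left(\sqrt{- \frac{254063}{2730}} - 280\right) 9 \cdot 36 = \left(\frac{i \sqrt{693591990}}{2730} - 280\right) 324 = \left(-280 + \frac{i \sqrt{693591990}}{2730}\right) 324 = -90720 + \frac{54 i \sqrt{693591990}}{455}$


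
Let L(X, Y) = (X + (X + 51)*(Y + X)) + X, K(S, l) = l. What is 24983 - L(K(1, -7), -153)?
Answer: 32037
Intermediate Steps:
L(X, Y) = 2*X + (51 + X)*(X + Y) (L(X, Y) = (X + (51 + X)*(X + Y)) + X = 2*X + (51 + X)*(X + Y))
24983 - L(K(1, -7), -153) = 24983 - ((-7)**2 + 51*(-153) + 53*(-7) - 7*(-153)) = 24983 - (49 - 7803 - 371 + 1071) = 24983 - 1*(-7054) = 24983 + 7054 = 32037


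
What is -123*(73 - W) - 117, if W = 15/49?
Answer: -443859/49 ≈ -9058.3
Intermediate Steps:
W = 15/49 (W = 15*(1/49) = 15/49 ≈ 0.30612)
-123*(73 - W) - 117 = -123*(73 - 1*15/49) - 117 = -123*(73 - 15/49) - 117 = -123*3562/49 - 117 = -438126/49 - 117 = -443859/49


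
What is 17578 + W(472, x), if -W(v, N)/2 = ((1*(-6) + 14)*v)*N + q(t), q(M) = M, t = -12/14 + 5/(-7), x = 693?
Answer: -36511684/7 ≈ -5.2160e+6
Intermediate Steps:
t = -11/7 (t = -12*1/14 + 5*(-⅐) = -6/7 - 5/7 = -11/7 ≈ -1.5714)
W(v, N) = 22/7 - 16*N*v (W(v, N) = -2*(((1*(-6) + 14)*v)*N - 11/7) = -2*(((-6 + 14)*v)*N - 11/7) = -2*((8*v)*N - 11/7) = -2*(8*N*v - 11/7) = -2*(-11/7 + 8*N*v) = 22/7 - 16*N*v)
17578 + W(472, x) = 17578 + (22/7 - 16*693*472) = 17578 + (22/7 - 5233536) = 17578 - 36634730/7 = -36511684/7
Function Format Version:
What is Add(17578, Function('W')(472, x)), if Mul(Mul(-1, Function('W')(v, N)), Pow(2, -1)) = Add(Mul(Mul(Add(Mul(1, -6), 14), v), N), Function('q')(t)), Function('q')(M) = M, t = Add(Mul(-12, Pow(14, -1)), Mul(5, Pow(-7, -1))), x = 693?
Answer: Rational(-36511684, 7) ≈ -5.2160e+6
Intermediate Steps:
t = Rational(-11, 7) (t = Add(Mul(-12, Rational(1, 14)), Mul(5, Rational(-1, 7))) = Add(Rational(-6, 7), Rational(-5, 7)) = Rational(-11, 7) ≈ -1.5714)
Function('W')(v, N) = Add(Rational(22, 7), Mul(-16, N, v)) (Function('W')(v, N) = Mul(-2, Add(Mul(Mul(Add(Mul(1, -6), 14), v), N), Rational(-11, 7))) = Mul(-2, Add(Mul(Mul(Add(-6, 14), v), N), Rational(-11, 7))) = Mul(-2, Add(Mul(Mul(8, v), N), Rational(-11, 7))) = Mul(-2, Add(Mul(8, N, v), Rational(-11, 7))) = Mul(-2, Add(Rational(-11, 7), Mul(8, N, v))) = Add(Rational(22, 7), Mul(-16, N, v)))
Add(17578, Function('W')(472, x)) = Add(17578, Add(Rational(22, 7), Mul(-16, 693, 472))) = Add(17578, Add(Rational(22, 7), -5233536)) = Add(17578, Rational(-36634730, 7)) = Rational(-36511684, 7)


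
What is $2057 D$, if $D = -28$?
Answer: $-57596$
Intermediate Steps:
$2057 D = 2057 \left(-28\right) = -57596$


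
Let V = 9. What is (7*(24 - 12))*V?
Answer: 756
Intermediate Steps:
(7*(24 - 12))*V = (7*(24 - 12))*9 = (7*12)*9 = 84*9 = 756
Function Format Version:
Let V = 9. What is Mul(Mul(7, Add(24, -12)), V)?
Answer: 756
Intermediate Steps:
Mul(Mul(7, Add(24, -12)), V) = Mul(Mul(7, Add(24, -12)), 9) = Mul(Mul(7, 12), 9) = Mul(84, 9) = 756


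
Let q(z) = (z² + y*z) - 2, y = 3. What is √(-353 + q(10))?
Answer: 15*I ≈ 15.0*I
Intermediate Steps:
q(z) = -2 + z² + 3*z (q(z) = (z² + 3*z) - 2 = -2 + z² + 3*z)
√(-353 + q(10)) = √(-353 + (-2 + 10² + 3*10)) = √(-353 + (-2 + 100 + 30)) = √(-353 + 128) = √(-225) = 15*I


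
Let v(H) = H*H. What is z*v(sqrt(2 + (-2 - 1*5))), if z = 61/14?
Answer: -305/14 ≈ -21.786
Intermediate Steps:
z = 61/14 (z = 61*(1/14) = 61/14 ≈ 4.3571)
v(H) = H**2
z*v(sqrt(2 + (-2 - 1*5))) = 61*(sqrt(2 + (-2 - 1*5)))**2/14 = 61*(sqrt(2 + (-2 - 5)))**2/14 = 61*(sqrt(2 - 7))**2/14 = 61*(sqrt(-5))**2/14 = 61*(I*sqrt(5))**2/14 = (61/14)*(-5) = -305/14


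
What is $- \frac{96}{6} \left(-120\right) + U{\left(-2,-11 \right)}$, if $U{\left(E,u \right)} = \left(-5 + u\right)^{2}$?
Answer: $2176$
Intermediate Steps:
$- \frac{96}{6} \left(-120\right) + U{\left(-2,-11 \right)} = - \frac{96}{6} \left(-120\right) + \left(-5 - 11\right)^{2} = \left(-96\right) \frac{1}{6} \left(-120\right) + \left(-16\right)^{2} = \left(-16\right) \left(-120\right) + 256 = 1920 + 256 = 2176$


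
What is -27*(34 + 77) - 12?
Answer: -3009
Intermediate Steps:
-27*(34 + 77) - 12 = -27*111 - 12 = -2997 - 12 = -3009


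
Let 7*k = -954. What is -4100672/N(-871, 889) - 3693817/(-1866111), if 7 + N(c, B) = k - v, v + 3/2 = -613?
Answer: -35702653220513/4103578089 ≈ -8700.4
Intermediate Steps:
v = -1229/2 (v = -3/2 - 613 = -1229/2 ≈ -614.50)
k = -954/7 (k = (⅐)*(-954) = -954/7 ≈ -136.29)
N(c, B) = 6597/14 (N(c, B) = -7 + (-954/7 - 1*(-1229/2)) = -7 + (-954/7 + 1229/2) = -7 + 6695/14 = 6597/14)
-4100672/N(-871, 889) - 3693817/(-1866111) = -4100672/6597/14 - 3693817/(-1866111) = -4100672*14/6597 - 3693817*(-1/1866111) = -57409408/6597 + 3693817/1866111 = -35702653220513/4103578089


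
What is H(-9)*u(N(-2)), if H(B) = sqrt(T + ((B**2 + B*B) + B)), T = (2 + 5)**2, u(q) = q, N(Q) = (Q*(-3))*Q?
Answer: -12*sqrt(202) ≈ -170.55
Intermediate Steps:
N(Q) = -3*Q**2 (N(Q) = (-3*Q)*Q = -3*Q**2)
T = 49 (T = 7**2 = 49)
H(B) = sqrt(49 + B + 2*B**2) (H(B) = sqrt(49 + ((B**2 + B*B) + B)) = sqrt(49 + ((B**2 + B**2) + B)) = sqrt(49 + (2*B**2 + B)) = sqrt(49 + (B + 2*B**2)) = sqrt(49 + B + 2*B**2))
H(-9)*u(N(-2)) = sqrt(49 - 9 + 2*(-9)**2)*(-3*(-2)**2) = sqrt(49 - 9 + 2*81)*(-3*4) = sqrt(49 - 9 + 162)*(-12) = sqrt(202)*(-12) = -12*sqrt(202)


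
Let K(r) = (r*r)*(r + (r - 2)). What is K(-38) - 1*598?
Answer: -113230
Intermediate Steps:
K(r) = r²*(-2 + 2*r) (K(r) = r²*(r + (-2 + r)) = r²*(-2 + 2*r))
K(-38) - 1*598 = 2*(-38)²*(-1 - 38) - 1*598 = 2*1444*(-39) - 598 = -112632 - 598 = -113230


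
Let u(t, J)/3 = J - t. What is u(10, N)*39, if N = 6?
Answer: -468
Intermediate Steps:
u(t, J) = -3*t + 3*J (u(t, J) = 3*(J - t) = -3*t + 3*J)
u(10, N)*39 = (-3*10 + 3*6)*39 = (-30 + 18)*39 = -12*39 = -468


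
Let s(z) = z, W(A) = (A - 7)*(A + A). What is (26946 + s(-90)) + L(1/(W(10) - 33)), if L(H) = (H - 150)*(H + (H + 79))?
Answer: 10933409/729 ≈ 14998.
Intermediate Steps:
W(A) = 2*A*(-7 + A) (W(A) = (-7 + A)*(2*A) = 2*A*(-7 + A))
L(H) = (-150 + H)*(79 + 2*H) (L(H) = (-150 + H)*(H + (79 + H)) = (-150 + H)*(79 + 2*H))
(26946 + s(-90)) + L(1/(W(10) - 33)) = (26946 - 90) + (-11850 - 221/(2*10*(-7 + 10) - 33) + 2*(1/(2*10*(-7 + 10) - 33))²) = 26856 + (-11850 - 221/(2*10*3 - 33) + 2*(1/(2*10*3 - 33))²) = 26856 + (-11850 - 221/(60 - 33) + 2*(1/(60 - 33))²) = 26856 + (-11850 - 221/27 + 2*(1/27)²) = 26856 + (-11850 - 221*1/27 + 2*(1/27)²) = 26856 + (-11850 - 221/27 + 2*(1/729)) = 26856 + (-11850 - 221/27 + 2/729) = 26856 - 8644615/729 = 10933409/729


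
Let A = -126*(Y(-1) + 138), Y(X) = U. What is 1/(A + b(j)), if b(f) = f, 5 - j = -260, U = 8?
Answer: -1/18131 ≈ -5.5154e-5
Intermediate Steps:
j = 265 (j = 5 - 1*(-260) = 5 + 260 = 265)
Y(X) = 8
A = -18396 (A = -126*(8 + 138) = -126*146 = -18396)
1/(A + b(j)) = 1/(-18396 + 265) = 1/(-18131) = -1/18131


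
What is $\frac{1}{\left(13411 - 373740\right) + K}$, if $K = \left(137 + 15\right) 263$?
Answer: $- \frac{1}{320353} \approx -3.1216 \cdot 10^{-6}$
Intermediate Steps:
$K = 39976$ ($K = 152 \cdot 263 = 39976$)
$\frac{1}{\left(13411 - 373740\right) + K} = \frac{1}{\left(13411 - 373740\right) + 39976} = \frac{1}{-360329 + 39976} = \frac{1}{-320353} = - \frac{1}{320353}$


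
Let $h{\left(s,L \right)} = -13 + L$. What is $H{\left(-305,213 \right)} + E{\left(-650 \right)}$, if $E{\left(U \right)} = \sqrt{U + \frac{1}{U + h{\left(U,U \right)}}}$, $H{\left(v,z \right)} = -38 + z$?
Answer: $175 + \frac{i \sqrt{1120581163}}{1313} \approx 175.0 + 25.495 i$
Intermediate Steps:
$E{\left(U \right)} = \sqrt{U + \frac{1}{-13 + 2 U}}$ ($E{\left(U \right)} = \sqrt{U + \frac{1}{U + \left(-13 + U\right)}} = \sqrt{U + \frac{1}{-13 + 2 U}}$)
$H{\left(-305,213 \right)} + E{\left(-650 \right)} = \left(-38 + 213\right) + \sqrt{\frac{1 - 650 \left(-13 + 2 \left(-650\right)\right)}{-13 + 2 \left(-650\right)}} = 175 + \sqrt{\frac{1 - 650 \left(-13 - 1300\right)}{-13 - 1300}} = 175 + \sqrt{\frac{1 - -853450}{-1313}} = 175 + \sqrt{- \frac{1 + 853450}{1313}} = 175 + \sqrt{\left(- \frac{1}{1313}\right) 853451} = 175 + \sqrt{- \frac{853451}{1313}} = 175 + \frac{i \sqrt{1120581163}}{1313}$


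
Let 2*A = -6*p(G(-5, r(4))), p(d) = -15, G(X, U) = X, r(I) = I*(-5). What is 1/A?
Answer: 1/45 ≈ 0.022222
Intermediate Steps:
r(I) = -5*I
A = 45 (A = (-6*(-15))/2 = (½)*90 = 45)
1/A = 1/45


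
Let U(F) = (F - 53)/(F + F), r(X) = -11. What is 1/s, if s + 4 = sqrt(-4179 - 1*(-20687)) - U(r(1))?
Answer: 209/497923 + 121*sqrt(4127)/995846 ≈ 0.0082254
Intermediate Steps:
U(F) = (-53 + F)/(2*F) (U(F) = (-53 + F)/((2*F)) = (-53 + F)*(1/(2*F)) = (-53 + F)/(2*F))
s = -76/11 + 2*sqrt(4127) (s = -4 + (sqrt(-4179 - 1*(-20687)) - (-53 - 11)/(2*(-11))) = -4 + (sqrt(-4179 + 20687) - (-1)*(-64)/(2*11)) = -4 + (sqrt(16508) - 1*32/11) = -4 + (2*sqrt(4127) - 32/11) = -4 + (-32/11 + 2*sqrt(4127)) = -76/11 + 2*sqrt(4127) ≈ 121.57)
1/s = 1/(-76/11 + 2*sqrt(4127))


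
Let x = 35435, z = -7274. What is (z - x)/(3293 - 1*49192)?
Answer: 42709/45899 ≈ 0.93050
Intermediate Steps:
(z - x)/(3293 - 1*49192) = (-7274 - 1*35435)/(3293 - 1*49192) = (-7274 - 35435)/(3293 - 49192) = -42709/(-45899) = -42709*(-1/45899) = 42709/45899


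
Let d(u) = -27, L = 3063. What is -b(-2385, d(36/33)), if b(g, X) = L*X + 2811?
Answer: 79890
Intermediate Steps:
b(g, X) = 2811 + 3063*X (b(g, X) = 3063*X + 2811 = 2811 + 3063*X)
-b(-2385, d(36/33)) = -(2811 + 3063*(-27)) = -(2811 - 82701) = -1*(-79890) = 79890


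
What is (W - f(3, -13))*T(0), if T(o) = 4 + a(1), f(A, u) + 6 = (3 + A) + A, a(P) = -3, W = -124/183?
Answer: -673/183 ≈ -3.6776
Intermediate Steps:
W = -124/183 (W = -124*1/183 = -124/183 ≈ -0.67760)
f(A, u) = -3 + 2*A (f(A, u) = -6 + ((3 + A) + A) = -6 + (3 + 2*A) = -3 + 2*A)
T(o) = 1 (T(o) = 4 - 3 = 1)
(W - f(3, -13))*T(0) = (-124/183 - (-3 + 2*3))*1 = (-124/183 - (-3 + 6))*1 = (-124/183 - 1*3)*1 = (-124/183 - 3)*1 = -673/183*1 = -673/183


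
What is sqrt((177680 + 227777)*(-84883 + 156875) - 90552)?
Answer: 16*sqrt(114021757) ≈ 1.7085e+5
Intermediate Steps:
sqrt((177680 + 227777)*(-84883 + 156875) - 90552) = sqrt(405457*71992 - 90552) = sqrt(29189660344 - 90552) = sqrt(29189569792) = 16*sqrt(114021757)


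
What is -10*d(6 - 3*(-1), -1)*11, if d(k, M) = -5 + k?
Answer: -440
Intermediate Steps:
-10*d(6 - 3*(-1), -1)*11 = -10*(-5 + (6 - 3*(-1)))*11 = -10*(-5 + (6 + 3))*11 = -10*(-5 + 9)*11 = -10*4*11 = -40*11 = -440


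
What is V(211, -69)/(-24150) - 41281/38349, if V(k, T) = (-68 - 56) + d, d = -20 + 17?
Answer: -330688609/308709450 ≈ -1.0712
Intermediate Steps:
d = -3
V(k, T) = -127 (V(k, T) = (-68 - 56) - 3 = -124 - 3 = -127)
V(211, -69)/(-24150) - 41281/38349 = -127/(-24150) - 41281/38349 = -127*(-1/24150) - 41281*1/38349 = 127/24150 - 41281/38349 = -330688609/308709450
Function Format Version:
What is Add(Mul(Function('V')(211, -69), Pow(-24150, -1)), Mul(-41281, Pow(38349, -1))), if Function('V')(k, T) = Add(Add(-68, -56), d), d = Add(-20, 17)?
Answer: Rational(-330688609, 308709450) ≈ -1.0712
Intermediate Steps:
d = -3
Function('V')(k, T) = -127 (Function('V')(k, T) = Add(Add(-68, -56), -3) = Add(-124, -3) = -127)
Add(Mul(Function('V')(211, -69), Pow(-24150, -1)), Mul(-41281, Pow(38349, -1))) = Add(Mul(-127, Pow(-24150, -1)), Mul(-41281, Pow(38349, -1))) = Add(Mul(-127, Rational(-1, 24150)), Mul(-41281, Rational(1, 38349))) = Add(Rational(127, 24150), Rational(-41281, 38349)) = Rational(-330688609, 308709450)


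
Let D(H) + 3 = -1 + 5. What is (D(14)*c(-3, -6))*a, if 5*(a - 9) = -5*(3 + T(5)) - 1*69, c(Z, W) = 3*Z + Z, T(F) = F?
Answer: 768/5 ≈ 153.60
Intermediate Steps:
c(Z, W) = 4*Z
D(H) = 1 (D(H) = -3 + (-1 + 5) = -3 + 4 = 1)
a = -64/5 (a = 9 + (-5*(3 + 5) - 1*69)/5 = 9 + (-5*8 - 69)/5 = 9 + (-40 - 69)/5 = 9 + (⅕)*(-109) = 9 - 109/5 = -64/5 ≈ -12.800)
(D(14)*c(-3, -6))*a = (1*(4*(-3)))*(-64/5) = (1*(-12))*(-64/5) = -12*(-64/5) = 768/5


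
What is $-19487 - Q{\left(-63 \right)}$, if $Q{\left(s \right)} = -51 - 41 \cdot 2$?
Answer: $-19354$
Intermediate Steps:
$Q{\left(s \right)} = -133$ ($Q{\left(s \right)} = -51 - 82 = -133$)
$-19487 - Q{\left(-63 \right)} = -19487 - -133 = -19487 + 133 = -19354$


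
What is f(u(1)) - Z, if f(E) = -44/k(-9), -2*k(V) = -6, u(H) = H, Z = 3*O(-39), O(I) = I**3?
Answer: 533827/3 ≈ 1.7794e+5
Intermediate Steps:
Z = -177957 (Z = 3*(-39)**3 = 3*(-59319) = -177957)
k(V) = 3 (k(V) = -1/2*(-6) = 3)
f(E) = -44/3
f(u(1)) - Z = -44/3 - 1*(-177957) = -44/3 + 177957 = 533827/3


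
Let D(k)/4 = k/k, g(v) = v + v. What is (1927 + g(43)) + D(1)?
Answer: 2017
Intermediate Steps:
g(v) = 2*v
D(k) = 4 (D(k) = 4*(k/k) = 4*1 = 4)
(1927 + g(43)) + D(1) = (1927 + 2*43) + 4 = (1927 + 86) + 4 = 2013 + 4 = 2017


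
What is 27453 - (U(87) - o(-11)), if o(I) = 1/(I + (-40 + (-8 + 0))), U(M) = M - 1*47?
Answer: 1617366/59 ≈ 27413.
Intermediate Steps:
U(M) = -47 + M (U(M) = M - 47 = -47 + M)
o(I) = 1/(-48 + I) (o(I) = 1/(I + (-40 - 8)) = 1/(I - 48) = 1/(-48 + I))
27453 - (U(87) - o(-11)) = 27453 - ((-47 + 87) - 1/(-48 - 11)) = 27453 - (40 - 1/(-59)) = 27453 - (40 - 1*(-1/59)) = 27453 - (40 + 1/59) = 27453 - 1*2361/59 = 27453 - 2361/59 = 1617366/59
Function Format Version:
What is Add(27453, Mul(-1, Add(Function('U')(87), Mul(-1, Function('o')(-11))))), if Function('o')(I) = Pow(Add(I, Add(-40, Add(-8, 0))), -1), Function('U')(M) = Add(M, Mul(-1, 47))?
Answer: Rational(1617366, 59) ≈ 27413.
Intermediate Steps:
Function('U')(M) = Add(-47, M) (Function('U')(M) = Add(M, -47) = Add(-47, M))
Function('o')(I) = Pow(Add(-48, I), -1) (Function('o')(I) = Pow(Add(I, Add(-40, -8)), -1) = Pow(Add(I, -48), -1) = Pow(Add(-48, I), -1))
Add(27453, Mul(-1, Add(Function('U')(87), Mul(-1, Function('o')(-11))))) = Add(27453, Mul(-1, Add(Add(-47, 87), Mul(-1, Pow(Add(-48, -11), -1))))) = Add(27453, Mul(-1, Add(40, Mul(-1, Pow(-59, -1))))) = Add(27453, Mul(-1, Add(40, Mul(-1, Rational(-1, 59))))) = Add(27453, Mul(-1, Add(40, Rational(1, 59)))) = Add(27453, Mul(-1, Rational(2361, 59))) = Add(27453, Rational(-2361, 59)) = Rational(1617366, 59)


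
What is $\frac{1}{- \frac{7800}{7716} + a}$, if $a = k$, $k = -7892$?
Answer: $- \frac{643}{5075206} \approx -0.00012669$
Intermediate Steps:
$a = -7892$
$\frac{1}{- \frac{7800}{7716} + a} = \frac{1}{- \frac{7800}{7716} - 7892} = \frac{1}{\left(-7800\right) \frac{1}{7716} - 7892} = \frac{1}{- \frac{650}{643} - 7892} = \frac{1}{- \frac{5075206}{643}} = - \frac{643}{5075206}$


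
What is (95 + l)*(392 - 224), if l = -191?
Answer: -16128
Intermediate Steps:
(95 + l)*(392 - 224) = (95 - 191)*(392 - 224) = -96*168 = -16128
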